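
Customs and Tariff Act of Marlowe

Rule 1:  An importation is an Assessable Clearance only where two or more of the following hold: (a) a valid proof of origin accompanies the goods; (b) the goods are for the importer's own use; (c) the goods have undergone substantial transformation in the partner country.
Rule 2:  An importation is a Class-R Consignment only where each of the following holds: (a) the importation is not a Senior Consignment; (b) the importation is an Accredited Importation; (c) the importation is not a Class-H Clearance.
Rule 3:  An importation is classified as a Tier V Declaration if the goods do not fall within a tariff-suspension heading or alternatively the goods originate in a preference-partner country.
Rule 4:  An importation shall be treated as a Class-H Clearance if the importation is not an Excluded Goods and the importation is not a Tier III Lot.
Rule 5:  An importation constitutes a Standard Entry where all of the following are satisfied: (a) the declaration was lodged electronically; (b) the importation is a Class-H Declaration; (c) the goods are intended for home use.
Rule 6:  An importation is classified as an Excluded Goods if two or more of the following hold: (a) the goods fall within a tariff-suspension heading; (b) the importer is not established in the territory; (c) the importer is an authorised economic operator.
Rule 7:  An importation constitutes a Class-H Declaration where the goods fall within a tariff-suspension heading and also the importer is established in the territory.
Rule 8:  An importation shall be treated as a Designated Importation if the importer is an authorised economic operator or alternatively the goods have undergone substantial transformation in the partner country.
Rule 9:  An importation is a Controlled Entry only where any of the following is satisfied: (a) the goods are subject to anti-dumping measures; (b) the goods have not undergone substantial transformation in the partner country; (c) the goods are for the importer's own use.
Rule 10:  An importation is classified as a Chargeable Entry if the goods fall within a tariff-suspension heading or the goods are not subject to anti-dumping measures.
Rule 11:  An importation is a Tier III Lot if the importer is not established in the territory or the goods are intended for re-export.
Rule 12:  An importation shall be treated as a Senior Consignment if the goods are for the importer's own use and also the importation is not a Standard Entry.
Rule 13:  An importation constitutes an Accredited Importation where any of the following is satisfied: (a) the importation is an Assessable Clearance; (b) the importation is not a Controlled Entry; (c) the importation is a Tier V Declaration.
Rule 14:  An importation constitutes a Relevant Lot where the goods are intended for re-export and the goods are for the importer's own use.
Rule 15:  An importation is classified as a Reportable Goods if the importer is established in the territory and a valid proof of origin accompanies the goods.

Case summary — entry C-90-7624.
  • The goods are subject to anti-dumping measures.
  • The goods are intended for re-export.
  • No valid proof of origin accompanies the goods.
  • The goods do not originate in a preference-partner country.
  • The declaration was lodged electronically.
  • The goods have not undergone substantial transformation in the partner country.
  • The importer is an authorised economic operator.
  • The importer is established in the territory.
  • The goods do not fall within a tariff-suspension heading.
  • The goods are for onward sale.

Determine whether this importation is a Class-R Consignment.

Yes

rule 7 — Class-H Declaration: [the goods fall within a tariff-suspension heading? no] AND [the importer is established in the territory? yes] → not satisfied.
rule 5 — Standard Entry: [the declaration was lodged electronically? yes] AND [Class-H Declaration (rule 7)? no] AND [the goods are intended for home use? no] → not satisfied.
rule 12 — Senior Consignment: [the goods are for the importer's own use? no] AND [not a Standard Entry (rule 5)? yes] → not satisfied.
rule 1 — Assessable Clearance: a valid proof of origin accompanies the goods? no; the goods are for the importer's own use? no; the goods have undergone substantial transformation in the partner country? no — 0 of 3 hold (need ≥2) → not satisfied.
rule 9 — Controlled Entry: [the goods are subject to anti-dumping measures? yes] OR [the goods have not undergone substantial transformation in the partner country? yes] OR [the goods are for the importer's own use? no] → satisfied.
rule 3 — Tier V Declaration: [the goods do not fall within a tariff-suspension heading? yes] OR [the goods originate in a preference-partner country? no] → satisfied.
rule 13 — Accredited Importation: [Assessable Clearance (rule 1)? no] OR [not a Controlled Entry (rule 9)? no] OR [Tier V Declaration (rule 3)? yes] → satisfied.
rule 6 — Excluded Goods: the goods fall within a tariff-suspension heading? no; the importer is not established in the territory? no; the importer is an authorised economic operator? yes — 1 of 3 hold (need ≥2) → not satisfied.
rule 11 — Tier III Lot: [the importer is not established in the territory? no] OR [the goods are intended for re-export? yes] → satisfied.
rule 4 — Class-H Clearance: [not an Excluded Goods (rule 6)? yes] AND [not a Tier III Lot (rule 11)? no] → not satisfied.
rule 2 — Class-R Consignment: [not a Senior Consignment (rule 12)? yes] AND [Accredited Importation (rule 13)? yes] AND [not a Class-H Clearance (rule 4)? yes] → satisfied.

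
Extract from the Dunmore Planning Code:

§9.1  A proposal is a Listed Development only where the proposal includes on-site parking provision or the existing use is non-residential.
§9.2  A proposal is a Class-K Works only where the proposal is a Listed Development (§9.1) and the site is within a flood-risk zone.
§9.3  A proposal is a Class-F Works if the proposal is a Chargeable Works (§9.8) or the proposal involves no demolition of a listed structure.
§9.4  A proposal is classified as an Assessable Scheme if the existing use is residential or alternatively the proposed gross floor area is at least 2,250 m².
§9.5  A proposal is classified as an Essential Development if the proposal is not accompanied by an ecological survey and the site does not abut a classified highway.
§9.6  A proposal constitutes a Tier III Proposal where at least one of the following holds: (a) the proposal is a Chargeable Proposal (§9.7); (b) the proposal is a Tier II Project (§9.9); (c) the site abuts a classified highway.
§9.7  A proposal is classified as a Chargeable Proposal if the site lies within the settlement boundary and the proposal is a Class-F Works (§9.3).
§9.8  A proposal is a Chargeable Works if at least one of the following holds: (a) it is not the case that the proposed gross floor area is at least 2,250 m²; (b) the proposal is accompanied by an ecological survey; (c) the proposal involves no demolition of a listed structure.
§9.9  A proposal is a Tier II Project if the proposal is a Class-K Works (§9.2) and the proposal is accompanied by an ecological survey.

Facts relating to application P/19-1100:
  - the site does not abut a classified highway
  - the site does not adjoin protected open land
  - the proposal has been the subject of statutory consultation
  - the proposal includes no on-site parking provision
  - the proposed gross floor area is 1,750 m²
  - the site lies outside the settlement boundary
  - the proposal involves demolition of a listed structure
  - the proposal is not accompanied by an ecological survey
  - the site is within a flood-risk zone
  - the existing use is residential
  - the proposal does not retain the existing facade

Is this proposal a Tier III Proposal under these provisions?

§9.8 — Chargeable Works: [proposed gross floor area: 1,750 m² ≥ 2,250 m²? no, so negated condition yes] OR [the proposal is accompanied by an ecological survey? no] OR [the proposal involves no demolition of a listed structure? no] → satisfied.
§9.3 — Class-F Works: [Chargeable Works (§9.8)? yes] OR [the proposal involves no demolition of a listed structure? no] → satisfied.
§9.7 — Chargeable Proposal: [the site lies within the settlement boundary? no] AND [Class-F Works (§9.3)? yes] → not satisfied.
§9.1 — Listed Development: [the proposal includes on-site parking provision? no] OR [the existing use is non-residential? no] → not satisfied.
§9.2 — Class-K Works: [Listed Development (§9.1)? no] AND [the site is within a flood-risk zone? yes] → not satisfied.
§9.9 — Tier II Project: [Class-K Works (§9.2)? no] AND [the proposal is accompanied by an ecological survey? no] → not satisfied.
§9.6 — Tier III Proposal: [Chargeable Proposal (§9.7)? no] OR [Tier II Project (§9.9)? no] OR [the site abuts a classified highway? no] → not satisfied.

No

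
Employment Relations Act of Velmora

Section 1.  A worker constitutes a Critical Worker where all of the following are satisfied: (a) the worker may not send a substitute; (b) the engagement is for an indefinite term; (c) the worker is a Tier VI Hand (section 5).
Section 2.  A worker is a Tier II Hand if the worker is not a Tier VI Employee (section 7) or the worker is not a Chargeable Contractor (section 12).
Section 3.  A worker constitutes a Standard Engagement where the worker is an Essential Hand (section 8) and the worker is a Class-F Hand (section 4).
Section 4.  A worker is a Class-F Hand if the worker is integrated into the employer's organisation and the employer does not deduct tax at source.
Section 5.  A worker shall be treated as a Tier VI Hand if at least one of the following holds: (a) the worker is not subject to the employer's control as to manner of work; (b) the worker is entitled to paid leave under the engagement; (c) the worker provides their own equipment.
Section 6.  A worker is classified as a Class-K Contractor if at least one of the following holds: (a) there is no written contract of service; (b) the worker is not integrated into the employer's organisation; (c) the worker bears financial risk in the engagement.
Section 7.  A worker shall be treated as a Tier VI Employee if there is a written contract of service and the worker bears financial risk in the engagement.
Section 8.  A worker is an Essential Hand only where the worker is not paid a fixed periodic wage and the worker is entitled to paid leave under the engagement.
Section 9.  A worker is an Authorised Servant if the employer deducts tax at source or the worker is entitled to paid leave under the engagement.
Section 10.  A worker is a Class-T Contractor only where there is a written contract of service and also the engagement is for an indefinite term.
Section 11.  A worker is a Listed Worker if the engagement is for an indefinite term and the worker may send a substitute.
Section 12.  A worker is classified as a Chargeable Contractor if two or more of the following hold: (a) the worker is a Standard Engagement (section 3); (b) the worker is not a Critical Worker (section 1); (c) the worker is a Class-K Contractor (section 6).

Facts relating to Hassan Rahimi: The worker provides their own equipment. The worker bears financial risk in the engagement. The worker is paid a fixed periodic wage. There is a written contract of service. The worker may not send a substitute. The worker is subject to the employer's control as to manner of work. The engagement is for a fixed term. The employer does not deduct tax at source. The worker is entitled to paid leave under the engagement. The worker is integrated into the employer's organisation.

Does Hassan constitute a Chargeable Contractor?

Under section 8: the worker is not paid a fixed periodic wage? no; and the worker is entitled to paid leave under the engagement? yes. So the worker is not an Essential Hand.
Under section 4: the worker is integrated into the employer's organisation? yes; and the employer does not deduct tax at source? yes. So the worker is a Class-F Hand.
Under section 3: Essential Hand (section 8)? no; and Class-F Hand (section 4)? yes. So the worker is not a Standard Engagement.
Under section 5: the worker is not subject to the employer's control as to manner of work? no; or the worker is entitled to paid leave under the engagement? yes; or the worker provides their own equipment? yes. So the worker is a Tier VI Hand.
Under section 1: the worker may not send a substitute? yes; and the engagement is for an indefinite term? no; and Tier VI Hand (section 5)? yes. So the worker is not a Critical Worker.
Under section 6: there is no written contract of service? no; or the worker is not integrated into the employer's organisation? no; or the worker bears financial risk in the engagement? yes. So the worker is a Class-K Contractor.
Under section 12: Standard Engagement (section 3)? no; not a Critical Worker (section 1)? yes; Class-K Contractor (section 6)? yes — 2 of 3 hold (need ≥2) → satisfied.

Yes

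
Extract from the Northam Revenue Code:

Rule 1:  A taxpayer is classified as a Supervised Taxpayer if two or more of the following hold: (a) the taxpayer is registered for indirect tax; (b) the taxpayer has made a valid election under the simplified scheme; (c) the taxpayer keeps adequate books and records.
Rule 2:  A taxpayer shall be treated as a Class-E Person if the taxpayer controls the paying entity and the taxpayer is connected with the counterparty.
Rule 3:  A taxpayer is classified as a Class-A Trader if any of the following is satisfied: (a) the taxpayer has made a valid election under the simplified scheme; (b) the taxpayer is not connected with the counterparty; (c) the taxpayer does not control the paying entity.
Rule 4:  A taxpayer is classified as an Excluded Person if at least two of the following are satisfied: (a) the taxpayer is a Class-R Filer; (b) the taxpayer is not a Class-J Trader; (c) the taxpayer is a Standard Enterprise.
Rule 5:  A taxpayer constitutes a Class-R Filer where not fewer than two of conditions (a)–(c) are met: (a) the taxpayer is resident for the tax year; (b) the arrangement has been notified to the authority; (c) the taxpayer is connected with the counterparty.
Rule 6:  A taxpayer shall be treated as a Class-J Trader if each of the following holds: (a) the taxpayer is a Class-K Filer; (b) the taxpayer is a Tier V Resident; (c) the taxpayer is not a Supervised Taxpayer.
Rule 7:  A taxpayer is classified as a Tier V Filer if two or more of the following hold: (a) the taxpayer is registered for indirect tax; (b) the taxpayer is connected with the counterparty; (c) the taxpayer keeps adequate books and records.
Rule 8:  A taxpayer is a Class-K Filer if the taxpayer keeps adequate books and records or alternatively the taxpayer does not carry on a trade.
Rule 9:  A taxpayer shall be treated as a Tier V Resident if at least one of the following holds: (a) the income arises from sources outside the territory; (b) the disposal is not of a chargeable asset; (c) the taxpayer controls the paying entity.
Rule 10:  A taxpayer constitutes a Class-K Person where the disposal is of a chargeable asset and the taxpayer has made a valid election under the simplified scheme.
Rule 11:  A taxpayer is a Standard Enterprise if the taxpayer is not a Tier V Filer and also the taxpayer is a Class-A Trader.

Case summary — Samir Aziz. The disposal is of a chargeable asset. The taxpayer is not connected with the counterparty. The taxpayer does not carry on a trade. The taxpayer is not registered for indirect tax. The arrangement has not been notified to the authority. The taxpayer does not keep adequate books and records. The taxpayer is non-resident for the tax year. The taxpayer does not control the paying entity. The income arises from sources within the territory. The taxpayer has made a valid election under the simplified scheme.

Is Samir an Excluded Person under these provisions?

rule 5 — Class-R Filer: the taxpayer is resident for the tax year? no; the arrangement has been notified to the authority? no; the taxpayer is connected with the counterparty? no — 0 of 3 hold (need ≥2) → not satisfied.
rule 8 — Class-K Filer: [the taxpayer keeps adequate books and records? no] OR [the taxpayer does not carry on a trade? yes] → satisfied.
rule 9 — Tier V Resident: [the income arises from sources outside the territory? no] OR [the disposal is not of a chargeable asset? no] OR [the taxpayer controls the paying entity? no] → not satisfied.
rule 1 — Supervised Taxpayer: the taxpayer is registered for indirect tax? no; the taxpayer has made a valid election under the simplified scheme? yes; the taxpayer keeps adequate books and records? no — 1 of 3 hold (need ≥2) → not satisfied.
rule 6 — Class-J Trader: [Class-K Filer (rule 8)? yes] AND [Tier V Resident (rule 9)? no] AND [not a Supervised Taxpayer (rule 1)? yes] → not satisfied.
rule 7 — Tier V Filer: the taxpayer is registered for indirect tax? no; the taxpayer is connected with the counterparty? no; the taxpayer keeps adequate books and records? no — 0 of 3 hold (need ≥2) → not satisfied.
rule 3 — Class-A Trader: [the taxpayer has made a valid election under the simplified scheme? yes] OR [the taxpayer is not connected with the counterparty? yes] OR [the taxpayer does not control the paying entity? yes] → satisfied.
rule 11 — Standard Enterprise: [not a Tier V Filer (rule 7)? yes] AND [Class-A Trader (rule 3)? yes] → satisfied.
rule 4 — Excluded Person: Class-R Filer (rule 5)? no; not a Class-J Trader (rule 6)? yes; Standard Enterprise (rule 11)? yes — 2 of 3 hold (need ≥2) → satisfied.

Yes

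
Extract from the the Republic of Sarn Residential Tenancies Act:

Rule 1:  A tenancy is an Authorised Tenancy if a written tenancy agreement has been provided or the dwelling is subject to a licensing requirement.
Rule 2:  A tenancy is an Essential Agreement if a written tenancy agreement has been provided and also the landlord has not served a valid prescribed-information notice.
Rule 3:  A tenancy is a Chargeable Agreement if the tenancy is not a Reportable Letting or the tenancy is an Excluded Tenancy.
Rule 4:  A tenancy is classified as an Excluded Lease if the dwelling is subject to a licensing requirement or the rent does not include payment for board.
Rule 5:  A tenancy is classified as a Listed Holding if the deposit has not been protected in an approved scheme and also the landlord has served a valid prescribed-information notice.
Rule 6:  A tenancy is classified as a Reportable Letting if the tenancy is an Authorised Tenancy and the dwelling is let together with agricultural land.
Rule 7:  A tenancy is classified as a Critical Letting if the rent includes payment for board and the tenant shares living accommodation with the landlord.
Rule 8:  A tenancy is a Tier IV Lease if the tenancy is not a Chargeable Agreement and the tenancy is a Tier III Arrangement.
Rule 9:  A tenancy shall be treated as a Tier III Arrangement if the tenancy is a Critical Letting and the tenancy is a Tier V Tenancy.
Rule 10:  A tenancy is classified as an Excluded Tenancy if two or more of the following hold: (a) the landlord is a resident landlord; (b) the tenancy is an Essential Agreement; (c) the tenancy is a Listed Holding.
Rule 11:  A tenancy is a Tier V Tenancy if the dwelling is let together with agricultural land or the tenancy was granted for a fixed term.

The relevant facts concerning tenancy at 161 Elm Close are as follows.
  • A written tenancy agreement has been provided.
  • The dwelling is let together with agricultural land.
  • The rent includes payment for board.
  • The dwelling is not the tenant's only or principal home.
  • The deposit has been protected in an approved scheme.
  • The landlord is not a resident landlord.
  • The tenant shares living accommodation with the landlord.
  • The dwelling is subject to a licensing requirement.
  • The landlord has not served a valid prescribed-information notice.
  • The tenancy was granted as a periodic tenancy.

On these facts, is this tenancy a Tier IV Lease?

rule 1 — Authorised Tenancy: [a written tenancy agreement has been provided? yes] OR [the dwelling is subject to a licensing requirement? yes] → satisfied.
rule 6 — Reportable Letting: [Authorised Tenancy (rule 1)? yes] AND [the dwelling is let together with agricultural land? yes] → satisfied.
rule 2 — Essential Agreement: [a written tenancy agreement has been provided? yes] AND [the landlord has not served a valid prescribed-information notice? yes] → satisfied.
rule 5 — Listed Holding: [the deposit has not been protected in an approved scheme? no] AND [the landlord has served a valid prescribed-information notice? no] → not satisfied.
rule 10 — Excluded Tenancy: the landlord is a resident landlord? no; Essential Agreement (rule 2)? yes; Listed Holding (rule 5)? no — 1 of 3 hold (need ≥2) → not satisfied.
rule 3 — Chargeable Agreement: [not a Reportable Letting (rule 6)? no] OR [Excluded Tenancy (rule 10)? no] → not satisfied.
rule 7 — Critical Letting: [the rent includes payment for board? yes] AND [the tenant shares living accommodation with the landlord? yes] → satisfied.
rule 11 — Tier V Tenancy: [the dwelling is let together with agricultural land? yes] OR [the tenancy was granted for a fixed term? no] → satisfied.
rule 9 — Tier III Arrangement: [Critical Letting (rule 7)? yes] AND [Tier V Tenancy (rule 11)? yes] → satisfied.
rule 8 — Tier IV Lease: [not a Chargeable Agreement (rule 3)? yes] AND [Tier III Arrangement (rule 9)? yes] → satisfied.

Yes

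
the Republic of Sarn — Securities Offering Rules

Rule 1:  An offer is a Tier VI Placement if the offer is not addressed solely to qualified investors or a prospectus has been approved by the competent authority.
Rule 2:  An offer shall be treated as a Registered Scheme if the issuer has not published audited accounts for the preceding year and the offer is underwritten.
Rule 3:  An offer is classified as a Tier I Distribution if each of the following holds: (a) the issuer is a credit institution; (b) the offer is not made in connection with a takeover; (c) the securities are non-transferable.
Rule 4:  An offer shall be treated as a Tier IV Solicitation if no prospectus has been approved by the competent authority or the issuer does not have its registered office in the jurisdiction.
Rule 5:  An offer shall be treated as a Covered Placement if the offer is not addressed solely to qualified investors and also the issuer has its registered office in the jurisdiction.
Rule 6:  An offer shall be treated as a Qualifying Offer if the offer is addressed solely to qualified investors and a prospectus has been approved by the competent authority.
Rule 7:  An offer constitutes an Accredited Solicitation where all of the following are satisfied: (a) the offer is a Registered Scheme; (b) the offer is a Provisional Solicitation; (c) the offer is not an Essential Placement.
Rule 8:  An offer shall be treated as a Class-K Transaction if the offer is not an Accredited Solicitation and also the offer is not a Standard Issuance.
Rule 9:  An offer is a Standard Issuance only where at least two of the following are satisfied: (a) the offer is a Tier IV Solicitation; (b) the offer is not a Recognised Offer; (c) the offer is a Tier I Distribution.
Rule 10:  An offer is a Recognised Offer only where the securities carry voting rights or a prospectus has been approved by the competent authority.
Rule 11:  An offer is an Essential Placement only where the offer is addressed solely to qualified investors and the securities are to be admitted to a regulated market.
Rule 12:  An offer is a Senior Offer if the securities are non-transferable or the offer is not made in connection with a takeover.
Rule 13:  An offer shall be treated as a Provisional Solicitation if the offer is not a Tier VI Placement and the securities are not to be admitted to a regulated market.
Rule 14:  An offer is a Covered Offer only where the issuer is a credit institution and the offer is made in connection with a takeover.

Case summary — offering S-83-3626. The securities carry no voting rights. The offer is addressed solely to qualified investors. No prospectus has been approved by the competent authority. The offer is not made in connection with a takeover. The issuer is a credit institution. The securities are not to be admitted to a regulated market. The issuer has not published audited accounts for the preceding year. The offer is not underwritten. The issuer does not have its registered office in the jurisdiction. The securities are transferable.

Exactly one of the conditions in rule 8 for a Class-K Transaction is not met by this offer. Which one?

Standard Issuance

Under rule 2: the issuer has not published audited accounts for the preceding year? yes; and the offer is underwritten? no. So the offer is not a Registered Scheme.
Under rule 1: the offer is not addressed solely to qualified investors? no; or a prospectus has been approved by the competent authority? no. So the offer is not a Tier VI Placement.
Under rule 13: not a Tier VI Placement (rule 1)? yes; and the securities are not to be admitted to a regulated market? yes. So the offer is a Provisional Solicitation.
Under rule 11: the offer is addressed solely to qualified investors? yes; and the securities are to be admitted to a regulated market? no. So the offer is not an Essential Placement.
Under rule 7: Registered Scheme (rule 2)? no; and Provisional Solicitation (rule 13)? yes; and not an Essential Placement (rule 11)? yes. So the offer is not an Accredited Solicitation.
Under rule 4: no prospectus has been approved by the competent authority? yes; or the issuer does not have its registered office in the jurisdiction? yes. So the offer is a Tier IV Solicitation.
Under rule 10: the securities carry voting rights? no; or a prospectus has been approved by the competent authority? no. So the offer is not a Recognised Offer.
Under rule 3: the issuer is a credit institution? yes; and the offer is not made in connection with a takeover? yes; and the securities are non-transferable? no. So the offer is not a Tier I Distribution.
Under rule 9: Tier IV Solicitation (rule 4)? yes; not a Recognised Offer (rule 10)? yes; Tier I Distribution (rule 3)? no — 2 of 3 hold (need ≥2) → satisfied.
Under rule 8: not an Accredited Solicitation (rule 7)? yes; and not a Standard Issuance (rule 9)? no. So the offer is not a Class-K Transaction.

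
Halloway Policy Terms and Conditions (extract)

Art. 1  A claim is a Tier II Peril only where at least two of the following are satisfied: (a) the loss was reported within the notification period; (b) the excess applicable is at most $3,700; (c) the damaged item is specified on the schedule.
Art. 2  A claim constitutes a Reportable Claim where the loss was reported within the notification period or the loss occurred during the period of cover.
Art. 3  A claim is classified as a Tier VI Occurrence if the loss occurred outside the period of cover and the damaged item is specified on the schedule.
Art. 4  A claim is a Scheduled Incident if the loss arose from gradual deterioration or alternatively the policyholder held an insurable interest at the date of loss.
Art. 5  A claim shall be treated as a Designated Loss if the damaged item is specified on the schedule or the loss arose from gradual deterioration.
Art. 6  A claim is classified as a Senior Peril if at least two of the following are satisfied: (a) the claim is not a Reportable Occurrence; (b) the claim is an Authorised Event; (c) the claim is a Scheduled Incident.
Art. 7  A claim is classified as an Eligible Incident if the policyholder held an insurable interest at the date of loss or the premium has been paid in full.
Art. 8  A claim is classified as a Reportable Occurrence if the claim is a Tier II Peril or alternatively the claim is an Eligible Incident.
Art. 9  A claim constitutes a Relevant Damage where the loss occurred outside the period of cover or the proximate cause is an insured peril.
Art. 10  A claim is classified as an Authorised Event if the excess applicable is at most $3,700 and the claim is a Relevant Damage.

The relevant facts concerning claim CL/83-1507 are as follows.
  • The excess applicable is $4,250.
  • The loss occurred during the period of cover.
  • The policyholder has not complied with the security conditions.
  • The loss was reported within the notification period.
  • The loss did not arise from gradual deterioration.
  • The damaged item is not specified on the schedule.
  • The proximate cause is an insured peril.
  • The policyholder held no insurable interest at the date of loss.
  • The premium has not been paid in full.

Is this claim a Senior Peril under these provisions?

article 1 — Tier II Peril: the loss was reported within the notification period? yes; excess applicable: $4,250 ≤ $3,700? no; the damaged item is specified on the schedule? no — 1 of 3 hold (need ≥2) → not satisfied.
article 7 — Eligible Incident: [the policyholder held an insurable interest at the date of loss? no] OR [the premium has been paid in full? no] → not satisfied.
article 8 — Reportable Occurrence: [Tier II Peril (article 1)? no] OR [Eligible Incident (article 7)? no] → not satisfied.
article 9 — Relevant Damage: [the loss occurred outside the period of cover? no] OR [the proximate cause is an insured peril? yes] → satisfied.
article 10 — Authorised Event: [excess applicable: $4,250 ≤ $3,700? no] AND [Relevant Damage (article 9)? yes] → not satisfied.
article 4 — Scheduled Incident: [the loss arose from gradual deterioration? no] OR [the policyholder held an insurable interest at the date of loss? no] → not satisfied.
article 6 — Senior Peril: not a Reportable Occurrence (article 8)? yes; Authorised Event (article 10)? no; Scheduled Incident (article 4)? no — 1 of 3 hold (need ≥2) → not satisfied.

No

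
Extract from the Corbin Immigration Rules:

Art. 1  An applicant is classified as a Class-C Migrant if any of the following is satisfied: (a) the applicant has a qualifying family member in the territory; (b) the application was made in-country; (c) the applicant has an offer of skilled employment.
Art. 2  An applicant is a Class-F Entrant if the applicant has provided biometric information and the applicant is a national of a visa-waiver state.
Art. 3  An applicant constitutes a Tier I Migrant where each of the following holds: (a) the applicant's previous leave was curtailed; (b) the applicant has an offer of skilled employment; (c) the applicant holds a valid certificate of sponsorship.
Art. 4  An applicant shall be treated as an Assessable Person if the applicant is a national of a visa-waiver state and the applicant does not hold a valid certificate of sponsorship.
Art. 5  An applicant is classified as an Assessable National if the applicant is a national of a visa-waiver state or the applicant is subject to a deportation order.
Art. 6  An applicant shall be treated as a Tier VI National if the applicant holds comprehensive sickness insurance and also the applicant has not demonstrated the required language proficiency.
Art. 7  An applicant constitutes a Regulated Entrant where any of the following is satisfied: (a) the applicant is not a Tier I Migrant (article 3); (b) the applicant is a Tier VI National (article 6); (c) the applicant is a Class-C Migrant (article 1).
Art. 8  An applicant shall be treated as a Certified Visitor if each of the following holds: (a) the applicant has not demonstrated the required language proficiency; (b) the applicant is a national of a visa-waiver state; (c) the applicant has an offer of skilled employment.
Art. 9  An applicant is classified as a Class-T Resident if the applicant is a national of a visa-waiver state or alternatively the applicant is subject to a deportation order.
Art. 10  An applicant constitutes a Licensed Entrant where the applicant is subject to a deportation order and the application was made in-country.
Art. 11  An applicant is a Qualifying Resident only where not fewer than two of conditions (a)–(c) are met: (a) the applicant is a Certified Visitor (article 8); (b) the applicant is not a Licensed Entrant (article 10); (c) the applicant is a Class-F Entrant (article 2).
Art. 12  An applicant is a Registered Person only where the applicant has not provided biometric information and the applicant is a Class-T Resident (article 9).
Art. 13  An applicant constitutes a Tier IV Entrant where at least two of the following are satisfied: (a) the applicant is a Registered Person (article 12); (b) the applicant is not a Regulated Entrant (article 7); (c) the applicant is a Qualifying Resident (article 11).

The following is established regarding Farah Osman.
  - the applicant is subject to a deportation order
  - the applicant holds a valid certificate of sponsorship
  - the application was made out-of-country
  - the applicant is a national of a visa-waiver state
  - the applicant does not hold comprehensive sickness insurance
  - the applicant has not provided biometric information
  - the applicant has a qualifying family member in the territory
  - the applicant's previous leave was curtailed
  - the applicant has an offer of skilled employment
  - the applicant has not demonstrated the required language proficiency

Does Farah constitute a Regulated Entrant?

article 3 — Tier I Migrant: [the applicant's previous leave was curtailed? yes] AND [the applicant has an offer of skilled employment? yes] AND [the applicant holds a valid certificate of sponsorship? yes] → satisfied.
article 6 — Tier VI National: [the applicant holds comprehensive sickness insurance? no] AND [the applicant has not demonstrated the required language proficiency? yes] → not satisfied.
article 1 — Class-C Migrant: [the applicant has a qualifying family member in the territory? yes] OR [the application was made in-country? no] OR [the applicant has an offer of skilled employment? yes] → satisfied.
article 7 — Regulated Entrant: [not a Tier I Migrant (article 3)? no] OR [Tier VI National (article 6)? no] OR [Class-C Migrant (article 1)? yes] → satisfied.

Yes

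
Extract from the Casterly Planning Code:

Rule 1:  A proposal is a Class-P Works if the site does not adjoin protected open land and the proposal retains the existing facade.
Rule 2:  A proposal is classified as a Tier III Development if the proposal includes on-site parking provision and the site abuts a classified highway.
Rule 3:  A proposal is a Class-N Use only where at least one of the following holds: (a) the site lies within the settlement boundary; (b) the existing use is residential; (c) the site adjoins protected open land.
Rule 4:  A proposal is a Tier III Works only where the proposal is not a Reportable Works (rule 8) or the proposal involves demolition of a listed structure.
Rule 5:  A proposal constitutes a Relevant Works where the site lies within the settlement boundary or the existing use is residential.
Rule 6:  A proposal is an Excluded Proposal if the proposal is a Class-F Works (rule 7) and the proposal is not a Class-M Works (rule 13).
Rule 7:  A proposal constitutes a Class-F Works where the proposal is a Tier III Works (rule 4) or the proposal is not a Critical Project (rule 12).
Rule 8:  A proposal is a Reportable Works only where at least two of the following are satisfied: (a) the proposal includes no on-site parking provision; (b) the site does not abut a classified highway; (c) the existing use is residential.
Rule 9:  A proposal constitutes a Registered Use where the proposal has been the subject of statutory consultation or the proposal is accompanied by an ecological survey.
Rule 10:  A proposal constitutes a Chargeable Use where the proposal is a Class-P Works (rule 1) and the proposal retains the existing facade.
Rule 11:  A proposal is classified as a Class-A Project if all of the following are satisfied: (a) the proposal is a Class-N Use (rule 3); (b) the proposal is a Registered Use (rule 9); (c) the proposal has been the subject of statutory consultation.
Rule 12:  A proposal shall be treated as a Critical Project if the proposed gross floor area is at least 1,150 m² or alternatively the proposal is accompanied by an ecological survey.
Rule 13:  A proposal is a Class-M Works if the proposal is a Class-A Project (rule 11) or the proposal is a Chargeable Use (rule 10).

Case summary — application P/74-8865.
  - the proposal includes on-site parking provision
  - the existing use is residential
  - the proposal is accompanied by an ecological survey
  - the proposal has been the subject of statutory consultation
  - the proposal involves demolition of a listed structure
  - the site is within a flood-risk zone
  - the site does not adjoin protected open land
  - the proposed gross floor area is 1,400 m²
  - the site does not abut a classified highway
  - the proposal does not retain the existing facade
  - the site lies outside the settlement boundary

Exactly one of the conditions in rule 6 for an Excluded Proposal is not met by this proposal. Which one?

rule 8 — Reportable Works: the proposal includes no on-site parking provision? no; the site does not abut a classified highway? yes; the existing use is residential? yes — 2 of 3 hold (need ≥2) → satisfied.
rule 4 — Tier III Works: [not a Reportable Works (rule 8)? no] OR [the proposal involves demolition of a listed structure? yes] → satisfied.
rule 12 — Critical Project: [proposed gross floor area: 1,400 m² ≥ 1,150 m²? yes] OR [the proposal is accompanied by an ecological survey? yes] → satisfied.
rule 7 — Class-F Works: [Tier III Works (rule 4)? yes] OR [not a Critical Project (rule 12)? no] → satisfied.
rule 3 — Class-N Use: [the site lies within the settlement boundary? no] OR [the existing use is residential? yes] OR [the site adjoins protected open land? no] → satisfied.
rule 9 — Registered Use: [the proposal has been the subject of statutory consultation? yes] OR [the proposal is accompanied by an ecological survey? yes] → satisfied.
rule 11 — Class-A Project: [Class-N Use (rule 3)? yes] AND [Registered Use (rule 9)? yes] AND [the proposal has been the subject of statutory consultation? yes] → satisfied.
rule 1 — Class-P Works: [the site does not adjoin protected open land? yes] AND [the proposal retains the existing facade? no] → not satisfied.
rule 10 — Chargeable Use: [Class-P Works (rule 1)? no] AND [the proposal retains the existing facade? no] → not satisfied.
rule 13 — Class-M Works: [Class-A Project (rule 11)? yes] OR [Chargeable Use (rule 10)? no] → satisfied.
rule 6 — Excluded Proposal: [Class-F Works (rule 7)? yes] AND [not a Class-M Works (rule 13)? no] → not satisfied.

Class-M Works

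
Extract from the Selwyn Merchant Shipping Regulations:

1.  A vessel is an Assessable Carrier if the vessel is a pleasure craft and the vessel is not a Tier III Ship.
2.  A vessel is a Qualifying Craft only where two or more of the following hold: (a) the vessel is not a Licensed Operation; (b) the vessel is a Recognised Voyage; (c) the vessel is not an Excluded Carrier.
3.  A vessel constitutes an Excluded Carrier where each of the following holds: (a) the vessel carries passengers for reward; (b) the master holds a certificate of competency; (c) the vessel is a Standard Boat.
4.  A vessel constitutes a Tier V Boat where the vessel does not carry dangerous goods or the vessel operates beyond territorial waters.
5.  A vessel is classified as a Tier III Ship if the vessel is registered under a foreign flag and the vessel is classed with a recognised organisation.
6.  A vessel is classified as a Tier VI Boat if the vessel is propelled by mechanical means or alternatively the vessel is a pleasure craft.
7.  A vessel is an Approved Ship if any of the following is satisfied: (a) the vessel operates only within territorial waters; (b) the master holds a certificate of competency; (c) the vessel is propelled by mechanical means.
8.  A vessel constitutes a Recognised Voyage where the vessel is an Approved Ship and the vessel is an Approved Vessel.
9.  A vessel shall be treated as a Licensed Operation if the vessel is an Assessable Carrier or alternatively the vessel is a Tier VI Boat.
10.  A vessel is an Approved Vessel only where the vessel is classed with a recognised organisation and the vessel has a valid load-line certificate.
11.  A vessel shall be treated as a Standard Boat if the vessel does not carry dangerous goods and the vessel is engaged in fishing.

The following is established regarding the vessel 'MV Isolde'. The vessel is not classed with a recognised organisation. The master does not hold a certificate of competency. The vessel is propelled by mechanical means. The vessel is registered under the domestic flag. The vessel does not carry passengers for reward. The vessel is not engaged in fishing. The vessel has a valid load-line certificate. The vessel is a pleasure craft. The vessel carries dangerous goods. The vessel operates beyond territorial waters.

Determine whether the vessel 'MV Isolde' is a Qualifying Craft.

paragraph 5 — Tier III Ship: [the vessel is registered under a foreign flag? no] AND [the vessel is classed with a recognised organisation? no] → not satisfied.
paragraph 1 — Assessable Carrier: [the vessel is a pleasure craft? yes] AND [not a Tier III Ship (paragraph 5)? yes] → satisfied.
paragraph 6 — Tier VI Boat: [the vessel is propelled by mechanical means? yes] OR [the vessel is a pleasure craft? yes] → satisfied.
paragraph 9 — Licensed Operation: [Assessable Carrier (paragraph 1)? yes] OR [Tier VI Boat (paragraph 6)? yes] → satisfied.
paragraph 7 — Approved Ship: [the vessel operates only within territorial waters? no] OR [the master holds a certificate of competency? no] OR [the vessel is propelled by mechanical means? yes] → satisfied.
paragraph 10 — Approved Vessel: [the vessel is classed with a recognised organisation? no] AND [the vessel has a valid load-line certificate? yes] → not satisfied.
paragraph 8 — Recognised Voyage: [Approved Ship (paragraph 7)? yes] AND [Approved Vessel (paragraph 10)? no] → not satisfied.
paragraph 11 — Standard Boat: [the vessel does not carry dangerous goods? no] AND [the vessel is engaged in fishing? no] → not satisfied.
paragraph 3 — Excluded Carrier: [the vessel carries passengers for reward? no] AND [the master holds a certificate of competency? no] AND [Standard Boat (paragraph 11)? no] → not satisfied.
paragraph 2 — Qualifying Craft: not a Licensed Operation (paragraph 9)? no; Recognised Voyage (paragraph 8)? no; not an Excluded Carrier (paragraph 3)? yes — 1 of 3 hold (need ≥2) → not satisfied.

No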